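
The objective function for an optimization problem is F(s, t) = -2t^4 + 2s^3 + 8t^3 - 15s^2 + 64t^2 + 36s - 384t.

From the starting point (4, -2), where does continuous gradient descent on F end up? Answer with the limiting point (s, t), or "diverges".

F is separable, so gradient descent decouples: s follows -∂F/∂s, t follows -∂F/∂t.
∂F/∂s = 6(s - 3)(s - 2); at s=4 this is 12, so s decreases.
∂F/∂t = -8(t - 4)(t - 3)(t + 4); at t=-2 this is -480, so t increases.
s converges to its nearest critical value 3 (a local min of the s-part); t converges to 3. The iterate converges to (3, 3).

(3, 3)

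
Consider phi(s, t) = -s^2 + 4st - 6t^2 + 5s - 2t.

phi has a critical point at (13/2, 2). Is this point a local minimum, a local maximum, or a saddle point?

The Hessian of phi is constant: H = [[-2, 4], [4, -12]].
det(H) = (-2)·(-12) − 4² = 8.
det(H) > 0 and tr(H) = -14 < 0, so H is negative definite and the point is a local maximum.

local maximum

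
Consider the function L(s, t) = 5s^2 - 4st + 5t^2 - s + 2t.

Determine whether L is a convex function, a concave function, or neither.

L is quadratic, so its Hessian is the constant matrix H = [[10, -4], [-4, 10]].
det(H) = 84, tr(H) = 20.
det(H) > 0 and tr(H) > 0, so H is positive definite everywhere: convex.

convex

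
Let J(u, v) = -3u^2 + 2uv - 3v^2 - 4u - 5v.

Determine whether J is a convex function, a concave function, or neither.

concave

J is quadratic, so its Hessian is the constant matrix H = [[-6, 2], [2, -6]].
det(H) = 32, tr(H) = -12.
det(H) > 0 and tr(H) < 0, so H is negative definite everywhere: concave.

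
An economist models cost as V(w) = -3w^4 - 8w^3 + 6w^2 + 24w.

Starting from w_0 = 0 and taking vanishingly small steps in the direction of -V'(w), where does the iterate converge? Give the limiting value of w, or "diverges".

-1

V'(w) = -12(w - 1)(w + 1)(w + 2), so V'(0) = 24.
Gradient descent moves in the -V' direction, i.e. w is decreasing.
The nearest critical point in that direction is w = -1, where V'' = 24 > 0 (a local minimum). The iterate converges there.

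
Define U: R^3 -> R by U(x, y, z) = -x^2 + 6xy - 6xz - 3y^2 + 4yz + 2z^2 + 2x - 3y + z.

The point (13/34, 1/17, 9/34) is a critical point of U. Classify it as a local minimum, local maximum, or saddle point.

saddle point

The Hessian is constant: H = [[-2, 6, -6], [6, -6, 4], [-6, 4, 4]].
Leading principal minors: Δ₁ = -2, Δ₂ = -24, Δ₃ = -136.
The minors fit neither the all-positive nor the alternating-sign pattern, so H is indefinite: a saddle point.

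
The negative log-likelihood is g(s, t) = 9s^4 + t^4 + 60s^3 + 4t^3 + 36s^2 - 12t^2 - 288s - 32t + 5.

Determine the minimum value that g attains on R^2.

-242

g(s,t) separates as P(s) + Q(t) + 5, so its minimum is min P + min Q + 5.
P'(s) = 36(s - 1)(s + 2)(s + 4) vanishes at s ∈ {-4, -2, 1}; Q'(t) = 4(t - 2)(t + 1)(t + 4) vanishes at t ∈ {-4, -1, 2}.
Local minima of P (where P''>0): P(-4)=192, P(1)=-183. Local minima of Q: Q(-4)=-64, Q(2)=-64.
So the global minimum of g is P(1) + Q(-4) + 5 = -183 − 64 + 5 = -242, attained at (1, -4).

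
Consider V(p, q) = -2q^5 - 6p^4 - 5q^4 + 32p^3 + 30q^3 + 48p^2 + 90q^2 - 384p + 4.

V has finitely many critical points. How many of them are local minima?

2

V separates as a function of p plus a function of q, so ∇V=0 decouples.
∂V/∂p = -24(p - 4)(p - 2)(p + 2) = 0 at p ∈ {-2, 2, 4}; ∂V/∂q = -10q(q - 3)(q + 2)(q + 3) = 0 at q ∈ {-3, -2, 0, 3}.
The Hessian is diagonal: diag(V_pp, V_qq). Second derivatives: V_pp(-2)=-576, V_pp(2)=192, V_pp(4)=-288; V_qq(-3)=180, V_qq(-2)=-100, V_qq(0)=180, V_qq(3)=-900.
Local minima occur where both diagonal entries positive: (2, -3), (2, 0). Count: 2.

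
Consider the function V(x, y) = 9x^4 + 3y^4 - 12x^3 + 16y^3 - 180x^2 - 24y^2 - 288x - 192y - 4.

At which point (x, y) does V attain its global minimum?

V(x,y) separates as P(x) + Q(y) − 4, so its minimum is min P + min Q − 4.
P'(x) = 36(x - 4)(x + 1)(x + 2) vanishes at x ∈ {-2, -1, 4}; Q'(y) = 12(y - 2)(y + 2)(y + 4) vanishes at y ∈ {-4, -2, 2}.
Local minima of P (where P''>0): P(-2)=96, P(4)=-2496. Local minima of Q: Q(-4)=128, Q(2)=-304.
So the global minimum of V is P(4) + Q(2) − 4 = -2496 − 304 − 4 = -2804, attained at (4, 2).

(4, 2)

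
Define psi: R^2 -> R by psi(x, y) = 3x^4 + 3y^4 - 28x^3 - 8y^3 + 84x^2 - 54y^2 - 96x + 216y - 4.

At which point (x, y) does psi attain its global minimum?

psi(x,y) separates as P(x) + Q(y) − 4, so its minimum is min P + min Q − 4.
P'(x) = 12(x - 4)(x - 2)(x - 1) vanishes at x ∈ {1, 2, 4}; Q'(y) = 12(y - 3)(y - 2)(y + 3) vanishes at y ∈ {-3, 2, 3}.
Local minima of P (where P''>0): P(1)=-37, P(4)=-64. Local minima of Q: Q(-3)=-675, Q(3)=189.
So the global minimum of psi is P(4) + Q(-3) − 4 = -64 − 675 − 4 = -743, attained at (4, -3).

(4, -3)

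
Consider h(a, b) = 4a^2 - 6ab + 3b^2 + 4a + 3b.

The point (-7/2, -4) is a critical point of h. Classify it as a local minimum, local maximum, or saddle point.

local minimum

The Hessian of h is constant: H = [[8, -6], [-6, 6]].
det(H) = 8·6 − (-6)² = 12.
det(H) > 0 and tr(H) = 14 > 0, so H is positive definite and the point is a local minimum.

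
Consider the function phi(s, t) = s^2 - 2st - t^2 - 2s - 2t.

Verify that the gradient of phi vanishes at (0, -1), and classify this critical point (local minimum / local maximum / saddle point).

saddle point

∇phi = (2s - 2t - 2, -2s - 2t - 2); substituting (0, -1) gives ∇phi = (0, 0), so (0, -1) is indeed a critical point.
The Hessian of phi is constant: H = [[2, -2], [-2, -2]].
det(H) = 2·(-2) − (-2)² = -8.
Since det(H) < 0, H is indefinite and the critical point is a saddle point.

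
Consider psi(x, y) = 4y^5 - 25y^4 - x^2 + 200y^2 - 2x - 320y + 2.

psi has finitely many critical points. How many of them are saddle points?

2

psi separates as a function of x plus a function of y, so ∇psi=0 decouples.
∂psi/∂x = -2(x + 1) = 0 at x ∈ {-1}; ∂psi/∂y = 20(y - 4)(y - 2)(y - 1)(y + 2) = 0 at y ∈ {-2, 1, 2, 4}.
The Hessian is diagonal: diag(psi_xx, psi_yy). Second derivatives: psi_xx(-1)=-2; psi_yy(-2)=-1440, psi_yy(1)=180, psi_yy(2)=-160, psi_yy(4)=720.
Saddle points occur where the two diagonal entries have opposite signs: (-1, 1), (-1, 4). Count: 2.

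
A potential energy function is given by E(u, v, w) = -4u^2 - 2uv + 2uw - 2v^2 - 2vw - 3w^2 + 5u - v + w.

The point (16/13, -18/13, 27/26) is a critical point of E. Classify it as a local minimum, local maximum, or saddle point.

local maximum

The Hessian is constant: H = [[-8, -2, 2], [-2, -4, -2], [2, -2, -6]].
Leading principal minors: Δ₁ = -8, Δ₂ = 28, Δ₃ = -104.
The minors alternate sign starting negative (−, +, −), so H is negative definite: a local maximum.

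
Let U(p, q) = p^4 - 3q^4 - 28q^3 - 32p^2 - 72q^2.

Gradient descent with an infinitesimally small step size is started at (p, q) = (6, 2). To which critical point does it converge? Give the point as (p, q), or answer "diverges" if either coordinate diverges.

diverges

U is separable, so gradient descent decouples: p follows -∂U/∂p, q follows -∂U/∂q.
∂U/∂p = 4p(p - 4)(p + 4); at p=6 this is 480, so p decreases.
∂U/∂q = -12q(q + 3)(q + 4); at q=2 this is -720, so q increases.
The q-coordinate has no critical point in that direction and runs off to infinity.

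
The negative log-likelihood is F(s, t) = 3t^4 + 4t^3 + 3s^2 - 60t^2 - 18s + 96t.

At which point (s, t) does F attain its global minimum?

(3, -4)

F(s,t) separates as P(s) + Q(t), so its minimum is min P + min Q.
P'(s) = 6s - 18 vanishes at s ∈ {3}; Q'(t) = 12(t - 2)(t - 1)(t + 4) vanishes at t ∈ {-4, 1, 2}.
Local minima of P (where P''>0): P(3)=-27. Local minima of Q: Q(-4)=-832, Q(2)=32.
So the global minimum of F is P(3) + Q(-4) = -27 − 832 = -859, attained at (3, -4).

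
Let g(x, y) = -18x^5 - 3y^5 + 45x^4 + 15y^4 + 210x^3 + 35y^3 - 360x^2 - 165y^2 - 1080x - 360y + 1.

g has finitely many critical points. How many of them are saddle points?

8

g separates as a function of x plus a function of y, so ∇g=0 decouples.
∂g/∂x = -90(x - 3)(x - 2)(x + 1)(x + 2) = 0 at x ∈ {-2, -1, 2, 3}; ∂g/∂y = -15(y - 4)(y - 3)(y + 1)(y + 2) = 0 at y ∈ {-2, -1, 3, 4}.
The Hessian is diagonal: diag(g_xx, g_yy). Second derivatives: g_xx(-2)=1800, g_xx(-1)=-1080, g_xx(2)=1080, g_xx(3)=-1800; g_yy(-2)=450, g_yy(-1)=-300, g_yy(3)=300, g_yy(4)=-450.
Saddle points occur where the two diagonal entries have opposite signs: (-2, -1), (-2, 4), (-1, -2), (-1, 3), (2, -1), (2, 4), (3, -2), (3, 3). Count: 8.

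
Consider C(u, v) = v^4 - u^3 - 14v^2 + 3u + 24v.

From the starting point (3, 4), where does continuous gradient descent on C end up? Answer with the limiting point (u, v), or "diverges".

C is separable, so gradient descent decouples: u follows -∂C/∂u, v follows -∂C/∂v.
∂C/∂u = -3(u - 1)(u + 1); at u=3 this is -24, so u increases.
∂C/∂v = 4(v - 2)(v - 1)(v + 3); at v=4 this is 168, so v decreases.
The u-coordinate has no critical point in that direction and runs off to infinity.

diverges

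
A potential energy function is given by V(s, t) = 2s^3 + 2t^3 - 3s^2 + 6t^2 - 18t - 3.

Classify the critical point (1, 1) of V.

The mixed partial ∂²V/∂s∂t is 0, so the Hessian at any point is diag(V_ss, V_tt) = diag(6(2s - 1), 12(t + 1)).
At (1, 1): H = diag(6, 24).
Both eigenvalues are positive, so H is positive definite: a local minimum.

local minimum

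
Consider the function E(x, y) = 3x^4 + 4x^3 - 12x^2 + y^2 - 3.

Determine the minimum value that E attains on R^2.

E(x,y) separates as P(x) + Q(y) − 3, so its minimum is min P + min Q − 3.
P'(x) = 12x(x - 1)(x + 2) vanishes at x ∈ {-2, 0, 1}; Q'(y) = 2y vanishes at y ∈ {0}.
Local minima of P (where P''>0): P(-2)=-32, P(1)=-5. Local minima of Q: Q(0)=0.
So the global minimum of E is P(-2) + Q(0) − 3 = -32 + 0 − 3 = -35, attained at (-2, 0).

-35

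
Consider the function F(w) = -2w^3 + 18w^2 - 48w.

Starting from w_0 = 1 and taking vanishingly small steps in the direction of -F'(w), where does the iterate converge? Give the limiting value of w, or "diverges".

2

F'(w) = -6(w - 4)(w - 2), so F'(1) = -18.
Gradient descent moves in the -F' direction, i.e. w is increasing.
The nearest critical point in that direction is w = 2, where F'' = 12 > 0 (a local minimum). The iterate converges there.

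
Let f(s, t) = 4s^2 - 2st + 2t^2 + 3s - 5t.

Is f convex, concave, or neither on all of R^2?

convex

f is quadratic, so its Hessian is the constant matrix H = [[8, -2], [-2, 4]].
det(H) = 28, tr(H) = 12.
det(H) > 0 and tr(H) > 0, so H is positive definite everywhere: convex.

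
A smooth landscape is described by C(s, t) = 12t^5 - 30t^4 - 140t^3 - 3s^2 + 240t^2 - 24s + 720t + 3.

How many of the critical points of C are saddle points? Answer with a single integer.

C separates as a function of s plus a function of t, so ∇C=0 decouples.
∂C/∂s = -6(s + 4) = 0 at s ∈ {-4}; ∂C/∂t = 60(t - 3)(t - 2)(t + 1)(t + 2) = 0 at t ∈ {-2, -1, 2, 3}.
The Hessian is diagonal: diag(C_ss, C_tt). Second derivatives: C_ss(-4)=-6; C_tt(-2)=-1200, C_tt(-1)=720, C_tt(2)=-720, C_tt(3)=1200.
Saddle points occur where the two diagonal entries have opposite signs: (-4, -1), (-4, 3). Count: 2.

2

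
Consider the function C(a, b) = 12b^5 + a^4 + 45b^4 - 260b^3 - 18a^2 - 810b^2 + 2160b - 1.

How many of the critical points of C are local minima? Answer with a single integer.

4

C separates as a function of a plus a function of b, so ∇C=0 decouples.
∂C/∂a = 4a(a - 3)(a + 3) = 0 at a ∈ {-3, 0, 3}; ∂C/∂b = 60(b - 3)(b - 1)(b + 3)(b + 4) = 0 at b ∈ {-4, -3, 1, 3}.
The Hessian is diagonal: diag(C_aa, C_bb). Second derivatives: C_aa(-3)=72, C_aa(0)=-36, C_aa(3)=72; C_bb(-4)=-2100, C_bb(-3)=1440, C_bb(1)=-2400, C_bb(3)=5040.
Local minima occur where both diagonal entries positive: (-3, -3), (-3, 3), (3, -3), (3, 3). Count: 4.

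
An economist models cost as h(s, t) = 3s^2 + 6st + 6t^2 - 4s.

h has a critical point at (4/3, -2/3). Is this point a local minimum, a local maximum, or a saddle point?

The Hessian of h is constant: H = [[6, 6], [6, 12]].
det(H) = 6·12 − 6² = 36.
det(H) > 0 and tr(H) = 18 > 0, so H is positive definite and the point is a local minimum.

local minimum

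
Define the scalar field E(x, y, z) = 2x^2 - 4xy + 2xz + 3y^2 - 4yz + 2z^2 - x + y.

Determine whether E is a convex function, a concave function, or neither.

convex

E is quadratic, so its Hessian is the constant matrix H = [[4, -4, 2], [-4, 6, -4], [2, -4, 4]].
Leading principal minors: 4, 8, 8.
All positive ⇒ H ≻ 0 ⇒ convex.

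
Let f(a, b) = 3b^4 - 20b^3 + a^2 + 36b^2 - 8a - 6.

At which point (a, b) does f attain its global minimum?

f(a,b) separates as P(a) + Q(b) − 6, so its minimum is min P + min Q − 6.
P'(a) = 2a - 8 vanishes at a ∈ {4}; Q'(b) = 12b(b - 3)(b - 2) vanishes at b ∈ {0, 2, 3}.
Local minima of P (where P''>0): P(4)=-16. Local minima of Q: Q(0)=0, Q(3)=27.
So the global minimum of f is P(4) + Q(0) − 6 = -16 + 0 − 6 = -22, attained at (4, 0).

(4, 0)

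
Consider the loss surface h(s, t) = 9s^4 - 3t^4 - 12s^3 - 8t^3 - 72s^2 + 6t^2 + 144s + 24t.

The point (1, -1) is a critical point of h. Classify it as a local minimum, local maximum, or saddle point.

saddle point

The mixed partial ∂²h/∂s∂t is 0, so the Hessian at any point is diag(h_ss, h_tt) = diag(36(3s^2 - 2s - 4), 12(-3t^2 - 4t + 1)).
At (1, -1): H = diag(-108, 24).
The eigenvalues have opposite signs, so H is indefinite: a saddle point.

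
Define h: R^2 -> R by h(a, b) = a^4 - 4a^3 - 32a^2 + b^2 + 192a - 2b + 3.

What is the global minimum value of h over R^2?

-766

h(a,b) separates as P(a) + Q(b) + 3, so its minimum is min P + min Q + 3.
P'(a) = 4(a - 4)(a - 3)(a + 4) vanishes at a ∈ {-4, 3, 4}; Q'(b) = 2b - 2 vanishes at b ∈ {1}.
Local minima of P (where P''>0): P(-4)=-768, P(4)=256. Local minima of Q: Q(1)=-1.
So the global minimum of h is P(-4) + Q(1) + 3 = -768 − 1 + 3 = -766, attained at (-4, 1).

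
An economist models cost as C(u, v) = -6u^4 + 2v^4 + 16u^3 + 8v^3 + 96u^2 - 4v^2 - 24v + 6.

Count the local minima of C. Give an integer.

C separates as a function of u plus a function of v, so ∇C=0 decouples.
∂C/∂u = -24u(u - 4)(u + 2) = 0 at u ∈ {-2, 0, 4}; ∂C/∂v = 8(v - 1)(v + 1)(v + 3) = 0 at v ∈ {-3, -1, 1}.
The Hessian is diagonal: diag(C_uu, C_vv). Second derivatives: C_uu(-2)=-288, C_uu(0)=192, C_uu(4)=-576; C_vv(-3)=64, C_vv(-1)=-32, C_vv(1)=64.
Local minima occur where both diagonal entries positive: (0, -3), (0, 1). Count: 2.

2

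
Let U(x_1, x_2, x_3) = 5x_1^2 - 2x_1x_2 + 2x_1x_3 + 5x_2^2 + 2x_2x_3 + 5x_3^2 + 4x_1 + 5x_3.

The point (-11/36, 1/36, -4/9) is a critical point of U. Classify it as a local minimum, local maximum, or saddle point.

The Hessian is constant: H = [[10, -2, 2], [-2, 10, 2], [2, 2, 10]].
Leading principal minors: Δ₁ = 10, Δ₂ = 96, Δ₃ = 864.
All leading minors are positive, so H is positive definite: a local minimum.

local minimum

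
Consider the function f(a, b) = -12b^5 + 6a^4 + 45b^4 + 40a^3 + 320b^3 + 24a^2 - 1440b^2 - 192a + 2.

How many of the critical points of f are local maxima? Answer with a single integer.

f separates as a function of a plus a function of b, so ∇f=0 decouples.
∂f/∂a = 24(a - 1)(a + 2)(a + 4) = 0 at a ∈ {-4, -2, 1}; ∂f/∂b = -60b(b - 4)(b - 3)(b + 4) = 0 at b ∈ {-4, 0, 3, 4}.
The Hessian is diagonal: diag(f_aa, f_bb). Second derivatives: f_aa(-4)=240, f_aa(-2)=-144, f_aa(1)=360; f_bb(-4)=13440, f_bb(0)=-2880, f_bb(3)=1260, f_bb(4)=-1920.
Local maxima occur where both diagonal entries negative: (-2, 0), (-2, 4). Count: 2.

2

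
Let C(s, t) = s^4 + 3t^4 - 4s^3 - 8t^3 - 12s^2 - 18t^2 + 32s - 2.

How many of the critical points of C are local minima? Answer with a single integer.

4

C separates as a function of s plus a function of t, so ∇C=0 decouples.
∂C/∂s = 4(s - 4)(s - 1)(s + 2) = 0 at s ∈ {-2, 1, 4}; ∂C/∂t = 12t(t - 3)(t + 1) = 0 at t ∈ {-1, 0, 3}.
The Hessian is diagonal: diag(C_ss, C_tt). Second derivatives: C_ss(-2)=72, C_ss(1)=-36, C_ss(4)=72; C_tt(-1)=48, C_tt(0)=-36, C_tt(3)=144.
Local minima occur where both diagonal entries positive: (-2, -1), (-2, 3), (4, -1), (4, 3). Count: 4.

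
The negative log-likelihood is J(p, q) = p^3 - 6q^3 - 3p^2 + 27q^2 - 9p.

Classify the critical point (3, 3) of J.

saddle point

The mixed partial ∂²J/∂p∂q is 0, so the Hessian at any point is diag(J_pp, J_qq) = diag(6(p - 1), 18(-2q + 3)).
At (3, 3): H = diag(12, -54).
The eigenvalues have opposite signs, so H is indefinite: a saddle point.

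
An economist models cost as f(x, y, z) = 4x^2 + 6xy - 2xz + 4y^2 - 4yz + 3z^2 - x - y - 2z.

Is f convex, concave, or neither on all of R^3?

convex

f is quadratic, so its Hessian is the constant matrix H = [[8, 6, -2], [6, 8, -4], [-2, -4, 6]].
Leading principal minors: 8, 28, 104.
All positive ⇒ H ≻ 0 ⇒ convex.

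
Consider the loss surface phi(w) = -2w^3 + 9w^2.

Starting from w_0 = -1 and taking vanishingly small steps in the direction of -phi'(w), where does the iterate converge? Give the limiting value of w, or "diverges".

phi'(w) = -6w(w - 3), so phi'(-1) = -24.
Gradient descent moves in the -phi' direction, i.e. w is increasing.
The nearest critical point in that direction is w = 0, where phi'' = 18 > 0 (a local minimum). The iterate converges there.

0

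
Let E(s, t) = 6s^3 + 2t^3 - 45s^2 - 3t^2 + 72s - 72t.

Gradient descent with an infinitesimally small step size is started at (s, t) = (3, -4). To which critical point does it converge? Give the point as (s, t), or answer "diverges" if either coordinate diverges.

diverges

E is separable, so gradient descent decouples: s follows -∂E/∂s, t follows -∂E/∂t.
∂E/∂s = 18(s - 4)(s - 1); at s=3 this is -36, so s increases.
∂E/∂t = 6(t - 4)(t + 3); at t=-4 this is 48, so t decreases.
The t-coordinate has no critical point in that direction and runs off to infinity.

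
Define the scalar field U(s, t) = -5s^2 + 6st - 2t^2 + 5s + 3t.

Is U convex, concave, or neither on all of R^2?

U is quadratic, so its Hessian is the constant matrix H = [[-10, 6], [6, -4]].
det(H) = 4, tr(H) = -14.
det(H) > 0 and tr(H) < 0, so H is negative definite everywhere: concave.

concave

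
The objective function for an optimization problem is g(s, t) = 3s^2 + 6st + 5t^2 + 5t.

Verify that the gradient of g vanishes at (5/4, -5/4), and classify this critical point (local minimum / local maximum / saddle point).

local minimum

∇g = (6s + 6t, 6s + 10t + 5); substituting (5/4, -5/4) gives ∇g = (0, 0), so (5/4, -5/4) is indeed a critical point.
The Hessian of g is constant: H = [[6, 6], [6, 10]].
det(H) = 6·10 − 6² = 24.
det(H) > 0 and tr(H) = 16 > 0, so H is positive definite and the point is a local minimum.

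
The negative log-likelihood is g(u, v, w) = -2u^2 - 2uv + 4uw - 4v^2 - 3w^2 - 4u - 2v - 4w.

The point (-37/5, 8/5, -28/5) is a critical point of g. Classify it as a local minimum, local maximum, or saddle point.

local maximum

The Hessian is constant: H = [[-4, -2, 4], [-2, -8, 0], [4, 0, -6]].
Leading principal minors: Δ₁ = -4, Δ₂ = 28, Δ₃ = -40.
The minors alternate sign starting negative (−, +, −), so H is negative definite: a local maximum.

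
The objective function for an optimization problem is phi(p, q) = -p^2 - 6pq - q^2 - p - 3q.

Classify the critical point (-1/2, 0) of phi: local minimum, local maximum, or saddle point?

The Hessian of phi is constant: H = [[-2, -6], [-6, -2]].
det(H) = (-2)·(-2) − (-6)² = -32.
Since det(H) < 0, H is indefinite and the critical point is a saddle point.

saddle point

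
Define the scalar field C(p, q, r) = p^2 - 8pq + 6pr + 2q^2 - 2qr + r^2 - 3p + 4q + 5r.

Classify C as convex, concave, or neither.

neither

C is quadratic, so its Hessian is the constant matrix H = [[2, -8, 6], [-8, 4, -2], [6, -2, 2]].
Leading principal minors: 2, -56, -72.
Neither pattern holds ⇒ H is indefinite ⇒ neither convex nor concave.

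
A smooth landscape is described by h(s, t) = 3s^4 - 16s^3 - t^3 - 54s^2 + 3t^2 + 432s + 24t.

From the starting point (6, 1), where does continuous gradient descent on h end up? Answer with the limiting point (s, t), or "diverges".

(4, -2)

h is separable, so gradient descent decouples: s follows -∂h/∂s, t follows -∂h/∂t.
∂h/∂s = 12(s - 4)(s - 3)(s + 3); at s=6 this is 648, so s decreases.
∂h/∂t = -3(t - 4)(t + 2); at t=1 this is 27, so t decreases.
s converges to its nearest critical value 4 (a local min of the s-part); t converges to -2. The iterate converges to (4, -2).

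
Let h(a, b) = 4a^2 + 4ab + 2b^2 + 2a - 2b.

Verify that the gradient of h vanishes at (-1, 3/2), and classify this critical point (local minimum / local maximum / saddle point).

local minimum

∇h = (8a + 4b + 2, 4a + 4b - 2); substituting (-1, 3/2) gives ∇h = (0, 0), so (-1, 3/2) is indeed a critical point.
The Hessian of h is constant: H = [[8, 4], [4, 4]].
det(H) = 8·4 − 4² = 16.
det(H) > 0 and tr(H) = 12 > 0, so H is positive definite and the point is a local minimum.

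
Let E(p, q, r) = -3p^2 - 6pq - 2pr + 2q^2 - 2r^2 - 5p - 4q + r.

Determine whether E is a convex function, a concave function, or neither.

neither

E is quadratic, so its Hessian is the constant matrix H = [[-6, -6, -2], [-6, 4, 0], [-2, 0, -4]].
Leading principal minors: -6, -60, 224.
Neither pattern holds ⇒ H is indefinite ⇒ neither convex nor concave.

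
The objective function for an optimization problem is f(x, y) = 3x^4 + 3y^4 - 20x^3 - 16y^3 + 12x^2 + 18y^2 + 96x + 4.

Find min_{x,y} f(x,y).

f(x,y) separates as P(x) + Q(y) + 4, so its minimum is min P + min Q + 4.
P'(x) = 12(x - 4)(x - 2)(x + 1) vanishes at x ∈ {-1, 2, 4}; Q'(y) = 12y(y - 3)(y - 1) vanishes at y ∈ {0, 1, 3}.
Local minima of P (where P''>0): P(-1)=-61, P(4)=64. Local minima of Q: Q(0)=0, Q(3)=-27.
So the global minimum of f is P(-1) + Q(3) + 4 = -61 − 27 + 4 = -84, attained at (-1, 3).

-84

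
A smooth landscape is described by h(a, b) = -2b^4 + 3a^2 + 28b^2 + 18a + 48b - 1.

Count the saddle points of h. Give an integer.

h separates as a function of a plus a function of b, so ∇h=0 decouples.
∂h/∂a = 6(a + 3) = 0 at a ∈ {-3}; ∂h/∂b = -8(b - 3)(b + 1)(b + 2) = 0 at b ∈ {-2, -1, 3}.
The Hessian is diagonal: diag(h_aa, h_bb). Second derivatives: h_aa(-3)=6; h_bb(-2)=-40, h_bb(-1)=32, h_bb(3)=-160.
Saddle points occur where the two diagonal entries have opposite signs: (-3, -2), (-3, 3). Count: 2.

2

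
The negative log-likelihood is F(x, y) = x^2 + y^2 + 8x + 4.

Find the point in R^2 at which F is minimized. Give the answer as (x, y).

F(x,y) separates as P(x) + Q(y) + 4, so its minimum is min P + min Q + 4.
P'(x) = 2x + 8 vanishes at x ∈ {-4}; Q'(y) = 2y vanishes at y ∈ {0}.
Local minima of P (where P''>0): P(-4)=-16. Local minima of Q: Q(0)=0.
So the global minimum of F is P(-4) + Q(0) + 4 = -16 + 0 + 4 = -12, attained at (-4, 0).

(-4, 0)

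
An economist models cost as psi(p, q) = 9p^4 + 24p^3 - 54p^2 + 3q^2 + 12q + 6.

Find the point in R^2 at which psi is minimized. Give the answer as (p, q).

(-3, -2)

psi(p,q) separates as A(p) + B(q) + 6, so its minimum is min A + min B + 6.
A'(p) = 36p(p - 1)(p + 3) vanishes at p ∈ {-3, 0, 1}; B'(q) = 6q + 12 vanishes at q ∈ {-2}.
Local minima of A (where A''>0): A(-3)=-405, A(1)=-21. Local minima of B: B(-2)=-12.
So the global minimum of psi is A(-3) + B(-2) + 6 = -405 − 12 + 6 = -411, attained at (-3, -2).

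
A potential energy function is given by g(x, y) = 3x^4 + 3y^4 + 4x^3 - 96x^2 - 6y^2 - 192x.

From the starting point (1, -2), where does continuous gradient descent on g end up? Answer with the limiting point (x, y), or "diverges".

(4, -1)

g is separable, so gradient descent decouples: x follows -∂g/∂x, y follows -∂g/∂y.
∂g/∂x = 12(x - 4)(x + 1)(x + 4); at x=1 this is -360, so x increases.
∂g/∂y = 12y(y - 1)(y + 1); at y=-2 this is -72, so y increases.
x converges to its nearest critical value 4 (a local min of the x-part); y converges to -1. The iterate converges to (4, -1).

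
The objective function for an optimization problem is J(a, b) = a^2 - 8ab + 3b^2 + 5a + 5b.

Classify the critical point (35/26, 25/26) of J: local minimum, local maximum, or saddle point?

saddle point

The Hessian of J is constant: H = [[2, -8], [-8, 6]].
det(H) = 2·6 − (-8)² = -52.
Since det(H) < 0, H is indefinite and the critical point is a saddle point.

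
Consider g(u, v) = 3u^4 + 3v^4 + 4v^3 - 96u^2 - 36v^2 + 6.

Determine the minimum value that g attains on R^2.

-951

g(u,v) separates as P(u) + Q(v) + 6, so its minimum is min P + min Q + 6.
P'(u) = 12u(u - 4)(u + 4) vanishes at u ∈ {-4, 0, 4}; Q'(v) = 12v(v - 2)(v + 3) vanishes at v ∈ {-3, 0, 2}.
Local minima of P (where P''>0): P(-4)=-768, P(4)=-768. Local minima of Q: Q(-3)=-189, Q(2)=-64.
So the global minimum of g is P(-4) + Q(-3) + 6 = -768 − 189 + 6 = -951, attained at (-4, -3).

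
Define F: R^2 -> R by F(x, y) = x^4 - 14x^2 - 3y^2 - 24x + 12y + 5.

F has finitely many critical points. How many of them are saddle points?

F separates as a function of x plus a function of y, so ∇F=0 decouples.
∂F/∂x = 4(x - 3)(x + 1)(x + 2) = 0 at x ∈ {-2, -1, 3}; ∂F/∂y = -6(y - 2) = 0 at y ∈ {2}.
The Hessian is diagonal: diag(F_xx, F_yy). Second derivatives: F_xx(-2)=20, F_xx(-1)=-16, F_xx(3)=80; F_yy(2)=-6.
Saddle points occur where the two diagonal entries have opposite signs: (-2, 2), (3, 2). Count: 2.

2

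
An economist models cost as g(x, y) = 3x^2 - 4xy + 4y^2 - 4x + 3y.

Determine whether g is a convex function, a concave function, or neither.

g is quadratic, so its Hessian is the constant matrix H = [[6, -4], [-4, 8]].
det(H) = 32, tr(H) = 14.
det(H) > 0 and tr(H) > 0, so H is positive definite everywhere: convex.

convex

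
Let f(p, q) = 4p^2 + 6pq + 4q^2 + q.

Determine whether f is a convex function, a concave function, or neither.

f is quadratic, so its Hessian is the constant matrix H = [[8, 6], [6, 8]].
det(H) = 28, tr(H) = 16.
det(H) > 0 and tr(H) > 0, so H is positive definite everywhere: convex.

convex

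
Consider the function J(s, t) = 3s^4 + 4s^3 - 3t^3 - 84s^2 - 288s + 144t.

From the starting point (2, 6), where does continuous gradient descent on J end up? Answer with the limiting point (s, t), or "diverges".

J is separable, so gradient descent decouples: s follows -∂J/∂s, t follows -∂J/∂t.
∂J/∂s = 12(s - 4)(s + 2)(s + 3); at s=2 this is -480, so s increases.
∂J/∂t = -9(t - 4)(t + 4); at t=6 this is -180, so t increases.
The t-coordinate has no critical point in that direction and runs off to infinity.

diverges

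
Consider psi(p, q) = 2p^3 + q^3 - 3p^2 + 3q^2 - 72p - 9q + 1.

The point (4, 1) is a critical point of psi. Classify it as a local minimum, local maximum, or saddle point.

local minimum

The mixed partial ∂²psi/∂p∂q is 0, so the Hessian at any point is diag(psi_pp, psi_qq) = diag(6(2p - 1), 6(q + 1)).
At (4, 1): H = diag(42, 12).
Both eigenvalues are positive, so H is positive definite: a local minimum.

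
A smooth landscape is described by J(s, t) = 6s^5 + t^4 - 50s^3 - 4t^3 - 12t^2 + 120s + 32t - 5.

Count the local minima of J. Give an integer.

J separates as a function of s plus a function of t, so ∇J=0 decouples.
∂J/∂s = 30(s - 2)(s - 1)(s + 1)(s + 2) = 0 at s ∈ {-2, -1, 1, 2}; ∂J/∂t = 4(t - 4)(t - 1)(t + 2) = 0 at t ∈ {-2, 1, 4}.
The Hessian is diagonal: diag(J_ss, J_tt). Second derivatives: J_ss(-2)=-360, J_ss(-1)=180, J_ss(1)=-180, J_ss(2)=360; J_tt(-2)=72, J_tt(1)=-36, J_tt(4)=72.
Local minima occur where both diagonal entries positive: (-1, -2), (-1, 4), (2, -2), (2, 4). Count: 4.

4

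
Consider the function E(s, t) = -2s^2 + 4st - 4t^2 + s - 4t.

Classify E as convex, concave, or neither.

concave

E is quadratic, so its Hessian is the constant matrix H = [[-4, 4], [4, -8]].
det(H) = 16, tr(H) = -12.
det(H) > 0 and tr(H) < 0, so H is negative definite everywhere: concave.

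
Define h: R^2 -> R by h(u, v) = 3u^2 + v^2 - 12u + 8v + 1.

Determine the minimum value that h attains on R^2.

-27

h(u,v) separates as P(u) + Q(v) + 1, so its minimum is min P + min Q + 1.
P'(u) = 6u - 12 vanishes at u ∈ {2}; Q'(v) = 2v + 8 vanishes at v ∈ {-4}.
Local minima of P (where P''>0): P(2)=-12. Local minima of Q: Q(-4)=-16.
So the global minimum of h is P(2) + Q(-4) + 1 = -12 − 16 + 1 = -27, attained at (2, -4).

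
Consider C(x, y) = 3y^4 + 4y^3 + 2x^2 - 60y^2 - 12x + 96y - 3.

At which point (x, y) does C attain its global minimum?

C(x,y) separates as P(x) + Q(y) − 3, so its minimum is min P + min Q − 3.
P'(x) = 4x - 12 vanishes at x ∈ {3}; Q'(y) = 12(y - 2)(y - 1)(y + 4) vanishes at y ∈ {-4, 1, 2}.
Local minima of P (where P''>0): P(3)=-18. Local minima of Q: Q(-4)=-832, Q(2)=32.
So the global minimum of C is P(3) + Q(-4) − 3 = -18 − 832 − 3 = -853, attained at (3, -4).

(3, -4)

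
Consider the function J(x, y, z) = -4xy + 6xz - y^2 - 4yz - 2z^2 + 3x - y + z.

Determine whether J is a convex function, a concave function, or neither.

neither

J is quadratic, so its Hessian is the constant matrix H = [[0, -4, 6], [-4, -2, -4], [6, -4, -4]].
Leading principal minors: 0, -16, 328.
Neither pattern holds ⇒ H is indefinite ⇒ neither convex nor concave.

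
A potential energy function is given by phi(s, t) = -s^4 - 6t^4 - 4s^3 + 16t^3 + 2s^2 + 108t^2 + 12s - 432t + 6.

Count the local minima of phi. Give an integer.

1

phi separates as a function of s plus a function of t, so ∇phi=0 decouples.
∂phi/∂s = -4(s - 1)(s + 1)(s + 3) = 0 at s ∈ {-3, -1, 1}; ∂phi/∂t = -24(t - 3)(t - 2)(t + 3) = 0 at t ∈ {-3, 2, 3}.
The Hessian is diagonal: diag(phi_ss, phi_tt). Second derivatives: phi_ss(-3)=-32, phi_ss(-1)=16, phi_ss(1)=-32; phi_tt(-3)=-720, phi_tt(2)=120, phi_tt(3)=-144.
Local minima occur where both diagonal entries positive: (-1, 2). Count: 1.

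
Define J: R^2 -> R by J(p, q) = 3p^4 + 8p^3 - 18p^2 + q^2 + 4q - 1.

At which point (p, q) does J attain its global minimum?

J(p,q) separates as A(p) + B(q) − 1, so its minimum is min A + min B − 1.
A'(p) = 12p(p - 1)(p + 3) vanishes at p ∈ {-3, 0, 1}; B'(q) = 2q + 4 vanishes at q ∈ {-2}.
Local minima of A (where A''>0): A(-3)=-135, A(1)=-7. Local minima of B: B(-2)=-4.
So the global minimum of J is A(-3) + B(-2) − 1 = -135 − 4 − 1 = -140, attained at (-3, -2).

(-3, -2)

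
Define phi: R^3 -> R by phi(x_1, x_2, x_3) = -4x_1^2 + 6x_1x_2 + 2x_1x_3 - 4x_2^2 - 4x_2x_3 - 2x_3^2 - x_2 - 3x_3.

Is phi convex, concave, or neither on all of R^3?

phi is quadratic, so its Hessian is the constant matrix H = [[-8, 6, 2], [6, -8, -4], [2, -4, -4]].
Leading principal minors: -8, 28, -48.
Signs alternate −, +, − ⇒ H ≺ 0 ⇒ concave.

concave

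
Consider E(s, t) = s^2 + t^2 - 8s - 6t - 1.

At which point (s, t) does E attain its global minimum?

E(s,t) separates as P(s) + Q(t) − 1, so its minimum is min P + min Q − 1.
P'(s) = 2s - 8 vanishes at s ∈ {4}; Q'(t) = 2(t - 3) vanishes at t ∈ {3}.
Local minima of P (where P''>0): P(4)=-16. Local minima of Q: Q(3)=-9.
So the global minimum of E is P(4) + Q(3) − 1 = -16 − 9 − 1 = -26, attained at (4, 3).

(4, 3)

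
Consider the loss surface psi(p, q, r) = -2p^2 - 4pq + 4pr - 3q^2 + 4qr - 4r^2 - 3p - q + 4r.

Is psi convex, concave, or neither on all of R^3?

concave

psi is quadratic, so its Hessian is the constant matrix H = [[-4, -4, 4], [-4, -6, 4], [4, 4, -8]].
Leading principal minors: -4, 8, -32.
Signs alternate −, +, − ⇒ H ≺ 0 ⇒ concave.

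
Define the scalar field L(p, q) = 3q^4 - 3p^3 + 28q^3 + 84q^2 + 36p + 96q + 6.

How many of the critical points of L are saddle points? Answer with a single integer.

3

L separates as a function of p plus a function of q, so ∇L=0 decouples.
∂L/∂p = -9(p - 2)(p + 2) = 0 at p ∈ {-2, 2}; ∂L/∂q = 12(q + 1)(q + 2)(q + 4) = 0 at q ∈ {-4, -2, -1}.
The Hessian is diagonal: diag(L_pp, L_qq). Second derivatives: L_pp(-2)=36, L_pp(2)=-36; L_qq(-4)=72, L_qq(-2)=-24, L_qq(-1)=36.
Saddle points occur where the two diagonal entries have opposite signs: (-2, -2), (2, -4), (2, -1). Count: 3.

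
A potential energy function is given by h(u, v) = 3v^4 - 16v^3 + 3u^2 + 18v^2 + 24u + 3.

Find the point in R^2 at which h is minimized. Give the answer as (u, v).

(-4, 3)

h(u,v) separates as P(u) + Q(v) + 3, so its minimum is min P + min Q + 3.
P'(u) = 6u + 24 vanishes at u ∈ {-4}; Q'(v) = 12v(v - 3)(v - 1) vanishes at v ∈ {0, 1, 3}.
Local minima of P (where P''>0): P(-4)=-48. Local minima of Q: Q(0)=0, Q(3)=-27.
So the global minimum of h is P(-4) + Q(3) + 3 = -48 − 27 + 3 = -72, attained at (-4, 3).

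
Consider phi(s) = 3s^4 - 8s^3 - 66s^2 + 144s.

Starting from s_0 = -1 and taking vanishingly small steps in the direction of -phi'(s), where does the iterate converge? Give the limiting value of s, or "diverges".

-3

phi'(s) = 12(s - 4)(s - 1)(s + 3), so phi'(-1) = 240.
Gradient descent moves in the -phi' direction, i.e. s is decreasing.
The nearest critical point in that direction is s = -3, where phi'' = 336 > 0 (a local minimum). The iterate converges there.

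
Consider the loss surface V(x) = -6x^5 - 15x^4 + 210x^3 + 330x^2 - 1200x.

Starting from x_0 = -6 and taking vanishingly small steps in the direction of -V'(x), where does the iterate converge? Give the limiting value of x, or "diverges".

V'(x) = -30(x - 4)(x - 1)(x + 2)(x + 5), so V'(-6) = -8400.
Gradient descent moves in the -V' direction, i.e. x is increasing.
The nearest critical point in that direction is x = -5, where V'' = 4860 > 0 (a local minimum). The iterate converges there.

-5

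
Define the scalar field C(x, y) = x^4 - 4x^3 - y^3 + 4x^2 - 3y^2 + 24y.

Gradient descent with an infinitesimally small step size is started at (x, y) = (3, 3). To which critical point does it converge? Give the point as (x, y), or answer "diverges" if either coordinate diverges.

C is separable, so gradient descent decouples: x follows -∂C/∂x, y follows -∂C/∂y.
∂C/∂x = 4x(x - 2)(x - 1); at x=3 this is 24, so x decreases.
∂C/∂y = -3(y - 2)(y + 4); at y=3 this is -21, so y increases.
The y-coordinate has no critical point in that direction and runs off to infinity.

diverges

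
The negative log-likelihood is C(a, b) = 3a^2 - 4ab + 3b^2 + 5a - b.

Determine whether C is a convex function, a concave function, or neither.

C is quadratic, so its Hessian is the constant matrix H = [[6, -4], [-4, 6]].
det(H) = 20, tr(H) = 12.
det(H) > 0 and tr(H) > 0, so H is positive definite everywhere: convex.

convex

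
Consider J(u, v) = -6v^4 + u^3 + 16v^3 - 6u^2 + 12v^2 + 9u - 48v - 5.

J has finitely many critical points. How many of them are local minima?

J separates as a function of u plus a function of v, so ∇J=0 decouples.
∂J/∂u = 3(u - 3)(u - 1) = 0 at u ∈ {1, 3}; ∂J/∂v = -24(v - 2)(v - 1)(v + 1) = 0 at v ∈ {-1, 1, 2}.
The Hessian is diagonal: diag(J_uu, J_vv). Second derivatives: J_uu(1)=-6, J_uu(3)=6; J_vv(-1)=-144, J_vv(1)=48, J_vv(2)=-72.
Local minima occur where both diagonal entries positive: (3, 1). Count: 1.

1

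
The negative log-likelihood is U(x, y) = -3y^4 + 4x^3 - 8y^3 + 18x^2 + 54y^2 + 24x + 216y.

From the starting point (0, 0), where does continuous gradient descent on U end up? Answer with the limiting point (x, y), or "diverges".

U is separable, so gradient descent decouples: x follows -∂U/∂x, y follows -∂U/∂y.
∂U/∂x = 12(x + 1)(x + 2); at x=0 this is 24, so x decreases.
∂U/∂y = -12(y - 3)(y + 2)(y + 3); at y=0 this is 216, so y decreases.
x converges to its nearest critical value -1 (a local min of the x-part); y converges to -2. The iterate converges to (-1, -2).

(-1, -2)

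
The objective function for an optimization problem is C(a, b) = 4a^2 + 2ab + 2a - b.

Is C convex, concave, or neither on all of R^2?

C is quadratic, so its Hessian is the constant matrix H = [[8, 2], [2, 0]].
det(H) = -4, tr(H) = 8.
det(H) < 0, so H is indefinite: neither convex nor concave.

neither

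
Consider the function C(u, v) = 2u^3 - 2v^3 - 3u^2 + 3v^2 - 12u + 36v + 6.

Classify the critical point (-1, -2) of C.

saddle point

The mixed partial ∂²C/∂u∂v is 0, so the Hessian at any point is diag(C_uu, C_vv) = diag(6(2u - 1), 6(-2v + 1)).
At (-1, -2): H = diag(-18, 30).
The eigenvalues have opposite signs, so H is indefinite: a saddle point.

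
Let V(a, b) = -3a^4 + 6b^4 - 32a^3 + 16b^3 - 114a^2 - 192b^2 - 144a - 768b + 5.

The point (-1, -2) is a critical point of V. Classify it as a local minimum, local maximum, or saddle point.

local maximum

The mixed partial ∂²V/∂a∂b is 0, so the Hessian at any point is diag(V_aa, V_bb) = diag(-12(3a^2 + 16a + 19), 24(3b^2 + 4b - 16)).
At (-1, -2): H = diag(-72, -288).
Both eigenvalues are negative, so H is negative definite: a local maximum.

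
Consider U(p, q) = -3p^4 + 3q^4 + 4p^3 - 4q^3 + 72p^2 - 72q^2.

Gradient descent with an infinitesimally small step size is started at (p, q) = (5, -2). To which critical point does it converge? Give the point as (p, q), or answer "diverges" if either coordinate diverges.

U is separable, so gradient descent decouples: p follows -∂U/∂p, q follows -∂U/∂q.
∂U/∂p = -12p(p - 4)(p + 3); at p=5 this is -480, so p increases.
∂U/∂q = 12q(q - 4)(q + 3); at q=-2 this is 144, so q decreases.
The p-coordinate has no critical point in that direction and runs off to infinity.

diverges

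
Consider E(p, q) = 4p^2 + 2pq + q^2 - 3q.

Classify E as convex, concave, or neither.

E is quadratic, so its Hessian is the constant matrix H = [[8, 2], [2, 2]].
det(H) = 12, tr(H) = 10.
det(H) > 0 and tr(H) > 0, so H is positive definite everywhere: convex.

convex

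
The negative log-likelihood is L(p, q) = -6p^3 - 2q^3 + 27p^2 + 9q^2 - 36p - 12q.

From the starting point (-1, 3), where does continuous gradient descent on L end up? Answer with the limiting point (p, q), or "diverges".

diverges

L is separable, so gradient descent decouples: p follows -∂L/∂p, q follows -∂L/∂q.
∂L/∂p = -18(p - 2)(p - 1); at p=-1 this is -108, so p increases.
∂L/∂q = -6(q - 2)(q - 1); at q=3 this is -12, so q increases.
The q-coordinate has no critical point in that direction and runs off to infinity.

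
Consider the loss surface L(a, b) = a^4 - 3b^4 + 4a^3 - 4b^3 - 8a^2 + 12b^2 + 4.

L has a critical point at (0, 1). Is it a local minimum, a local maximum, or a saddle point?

The mixed partial ∂²L/∂a∂b is 0, so the Hessian at any point is diag(L_aa, L_bb) = diag(4(3a^2 + 6a - 4), 12(-3b^2 - 2b + 2)).
At (0, 1): H = diag(-16, -36).
Both eigenvalues are negative, so H is negative definite: a local maximum.

local maximum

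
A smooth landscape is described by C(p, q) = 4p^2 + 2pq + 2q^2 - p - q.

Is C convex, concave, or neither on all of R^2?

C is quadratic, so its Hessian is the constant matrix H = [[8, 2], [2, 4]].
det(H) = 28, tr(H) = 12.
det(H) > 0 and tr(H) > 0, so H is positive definite everywhere: convex.

convex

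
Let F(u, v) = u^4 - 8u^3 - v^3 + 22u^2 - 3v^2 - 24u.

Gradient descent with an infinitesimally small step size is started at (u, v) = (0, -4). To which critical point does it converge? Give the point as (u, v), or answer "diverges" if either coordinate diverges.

(1, -2)

F is separable, so gradient descent decouples: u follows -∂F/∂u, v follows -∂F/∂v.
∂F/∂u = 4(u - 3)(u - 2)(u - 1); at u=0 this is -24, so u increases.
∂F/∂v = -3v(v + 2); at v=-4 this is -24, so v increases.
u converges to its nearest critical value 1 (a local min of the u-part); v converges to -2. The iterate converges to (1, -2).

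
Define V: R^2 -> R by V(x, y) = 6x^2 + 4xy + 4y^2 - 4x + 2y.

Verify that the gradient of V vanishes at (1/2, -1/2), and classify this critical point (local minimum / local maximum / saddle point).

local minimum

∇V = (12x + 4y - 4, 4x + 8y + 2); substituting (1/2, -1/2) gives ∇V = (0, 0), so (1/2, -1/2) is indeed a critical point.
The Hessian of V is constant: H = [[12, 4], [4, 8]].
det(H) = 12·8 − 4² = 80.
det(H) > 0 and tr(H) = 20 > 0, so H is positive definite and the point is a local minimum.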